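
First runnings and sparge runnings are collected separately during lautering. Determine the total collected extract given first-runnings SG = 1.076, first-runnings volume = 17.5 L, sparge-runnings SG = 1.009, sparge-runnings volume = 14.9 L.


total = Σ (SG_i − 1)·1000·V_i
first = (1.076 − 1)·1000·17.5 = 1330.0000
sparge = (1.009 − 1)·1000·14.9 = 134.1000
total = 1330.0000 + 134.1000

1464.1000 gravity·L


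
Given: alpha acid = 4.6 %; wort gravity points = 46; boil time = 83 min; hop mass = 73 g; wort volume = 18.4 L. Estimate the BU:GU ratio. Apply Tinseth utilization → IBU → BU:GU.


U = 1.65·0.000125^(GP/1000)·(1−e^(−0.04t))/4.15;  IBU = (α/100)·m·U·1000/V;  BU:GU = IBU/GP
U = 1.65·0.000125^(46/1000)·(1−e^(−0.04·83))/4.15 = 0.2535
IBU = (4.6/100)·73·0.2535·1000/18.4 = 46.2556
BU:GU = 46.2556/46

1.0056


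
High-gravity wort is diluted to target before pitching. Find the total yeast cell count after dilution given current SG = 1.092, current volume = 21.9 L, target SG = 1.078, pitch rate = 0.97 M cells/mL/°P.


V_w = V·((SG_c−1)/(SG_t−1)−1);  °P = 259 − 259/SG_t;  cells = rate·(V+V_w)·°P
V_w = 21.9·((1.092−1)/(1.078−1)−1) = 3.9308
V_final = 21.9 + 3.9308 = 25.8308
°P = 259 − 259/1.078 = 18.7403
cells = 0.97·25.8308·18.7403

469.5531 billion cells


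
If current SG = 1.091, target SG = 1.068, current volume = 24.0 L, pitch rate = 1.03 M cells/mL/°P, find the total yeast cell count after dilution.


V_w = V·((SG_c−1)/(SG_t−1)−1);  °P = 259 − 259/SG_t;  cells = rate·(V+V_w)·°P
V_w = 24.0·((1.091−1)/(1.068−1)−1) = 8.1176
V_final = 24.0 + 8.1176 = 32.1176
°P = 259 − 259/1.068 = 16.4906
cells = 1.03·32.1176·16.4906

545.5297 billion cells


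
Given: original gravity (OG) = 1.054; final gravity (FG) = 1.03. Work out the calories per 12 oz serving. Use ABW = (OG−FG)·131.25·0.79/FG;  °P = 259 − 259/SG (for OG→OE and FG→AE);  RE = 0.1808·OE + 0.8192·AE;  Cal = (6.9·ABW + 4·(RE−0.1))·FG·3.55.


ABW = (1.054 − 1.03)·131.25·0.79/1.03 = 2.4160
OE = 259 − 259/1.054 = 13.2694 °P
AE = 259 − 259/1.03 = 7.5437 °P
RE = 0.1808·13.2694 + 0.8192·7.5437 = 8.5789 °P
Cal = (6.9·2.4160 + 4·(8.5789−0.1))·1.03·3.55

184.9683 kcal


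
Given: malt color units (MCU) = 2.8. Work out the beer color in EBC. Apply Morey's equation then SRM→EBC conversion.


SRM = 1.4922·MCU^0.6859;  EBC = SRM·1.97
SRM = 1.4922·2.8^0.6859 = 3.0237
EBC = 3.0237·1.97

5.9566 EBC


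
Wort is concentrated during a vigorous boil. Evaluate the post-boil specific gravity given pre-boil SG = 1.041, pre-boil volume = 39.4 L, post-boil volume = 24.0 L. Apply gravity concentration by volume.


SG_post = 1 + (SG_pre − 1)·V_pre/V_post
pts_pre = (1.041 − 1)·1000 = 41.0000
pts_post = 41.0000·39.4/24.0 = 67.3083
SG_post = 1 + 67.3083/1000

1.0673


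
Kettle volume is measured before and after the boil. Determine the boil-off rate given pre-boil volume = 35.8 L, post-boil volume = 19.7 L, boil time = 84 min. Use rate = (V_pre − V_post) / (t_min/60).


rate = (35.8 − 19.7) / (84/60)

11.5000 L/hr


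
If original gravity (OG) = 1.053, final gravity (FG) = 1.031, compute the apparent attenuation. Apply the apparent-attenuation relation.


AA = (OG − FG)/(OG − 1) · 100
AA = (1.053 − 1.031)/(1.053 − 1) · 100

41.5094 %


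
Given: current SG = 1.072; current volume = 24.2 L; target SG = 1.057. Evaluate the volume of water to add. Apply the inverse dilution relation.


V_water = V·((SG_curr − 1)/(SG_target − 1) − 1)
V_water = 24.2·((1.072 − 1)/(1.057 − 1) − 1)

6.3684 L


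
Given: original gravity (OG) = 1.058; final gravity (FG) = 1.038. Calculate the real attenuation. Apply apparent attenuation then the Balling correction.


AA = (OG−FG)/(OG−1)·100;  RA = AA·0.8192
AA = (1.058 − 1.038)/(1.058 − 1)·100 = 34.4828
RA = 34.4828·0.8192

28.2483 %


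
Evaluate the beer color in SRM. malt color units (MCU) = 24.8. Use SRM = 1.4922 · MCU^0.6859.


SRM = 1.4922 · 24.8^0.6859

13.4984 SRM


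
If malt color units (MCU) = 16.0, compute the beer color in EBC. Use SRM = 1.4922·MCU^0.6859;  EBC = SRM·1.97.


SRM = 1.4922·16.0^0.6859 = 9.9939
EBC = 9.9939·1.97

19.6879 EBC


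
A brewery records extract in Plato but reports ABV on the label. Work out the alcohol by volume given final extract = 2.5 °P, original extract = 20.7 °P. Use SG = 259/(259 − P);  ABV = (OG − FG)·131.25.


OG = 259/(259 − 20.7) = 1.0869
FG = 259/(259 − 2.5) = 1.0097
ABV = (1.0869 − 1.0097)·131.25

10.1218 % ABV


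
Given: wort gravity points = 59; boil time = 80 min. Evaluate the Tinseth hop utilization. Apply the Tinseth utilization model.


U = 1.65·0.000125^(GP/1000) · (1 − e^(−0.04·t))/4.15
bigness = 1.65·0.000125^(59/1000) = 0.9710
boil_factor = (1 − e^(−0.04·80))/4.15 = 0.2311
U = 0.9710 · 0.2311

0.2244


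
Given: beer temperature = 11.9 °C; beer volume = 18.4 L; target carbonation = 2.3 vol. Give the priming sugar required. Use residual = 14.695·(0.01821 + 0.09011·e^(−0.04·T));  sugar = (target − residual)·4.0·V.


residual = 14.695·(0.01821 + 0.09011·e^(−0.04·11.9)) = 1.0903
sugar = (2.3 − 1.0903)·4.0·18.4

89.0374 g


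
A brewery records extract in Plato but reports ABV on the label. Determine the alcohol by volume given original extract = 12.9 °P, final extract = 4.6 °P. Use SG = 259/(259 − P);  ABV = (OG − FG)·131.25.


OG = 259/(259 − 12.9) = 1.0524
FG = 259/(259 − 4.6) = 1.0181
ABV = (1.0524 − 1.0181)·131.25

4.5066 % ABV


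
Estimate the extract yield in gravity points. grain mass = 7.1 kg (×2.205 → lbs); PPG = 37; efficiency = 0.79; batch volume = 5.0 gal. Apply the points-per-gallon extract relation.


points = lbs × PPG × eff / vol
lbs = 7.1 × 2.205 = 15.6555
points = 15.6555 × 37 × 0.79 / 5.0

91.5221 points


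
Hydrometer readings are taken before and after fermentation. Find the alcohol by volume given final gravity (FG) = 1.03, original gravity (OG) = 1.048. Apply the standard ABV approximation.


ABV = (OG − FG) · 131.25
ABV = (1.048 − 1.03) · 131.25

2.3625 % ABV


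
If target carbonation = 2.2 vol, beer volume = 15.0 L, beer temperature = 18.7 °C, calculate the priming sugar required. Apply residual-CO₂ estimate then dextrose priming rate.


residual = 14.695·(0.01821 + 0.09011·e^(−0.04·T));  sugar = (target − residual)·4.0·V
residual = 14.695·(0.01821 + 0.09011·e^(−0.04·18.7)) = 0.8943
sugar = (2.2 − 0.8943)·4.0·15.0

78.3396 g


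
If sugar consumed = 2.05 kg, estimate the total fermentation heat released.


Q = m_sugar · 590 kJ/kg
Q = 2.05 · 590

1209.5000 kJ


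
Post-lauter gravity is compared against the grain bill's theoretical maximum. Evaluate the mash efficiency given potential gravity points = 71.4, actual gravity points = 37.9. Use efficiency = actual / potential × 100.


efficiency = 37.9 / 71.4 × 100

53.0812 %


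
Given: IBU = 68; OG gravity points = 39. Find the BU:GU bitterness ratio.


BU:GU = IBU / OG_points
BU:GU = 68 / 39

1.7436


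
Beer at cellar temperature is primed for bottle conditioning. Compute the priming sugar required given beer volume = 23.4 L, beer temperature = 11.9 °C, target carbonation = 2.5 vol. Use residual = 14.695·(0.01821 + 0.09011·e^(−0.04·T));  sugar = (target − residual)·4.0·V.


residual = 14.695·(0.01821 + 0.09011·e^(−0.04·11.9)) = 1.0903
sugar = (2.5 − 1.0903)·4.0·23.4

131.9524 g


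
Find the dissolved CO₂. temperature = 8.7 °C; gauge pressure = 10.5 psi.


vols = (P + 14.695)·(0.01821 + 0.09011·e^(−0.04·T))
vols = (10.5 + 14.695)·(0.01821 + 0.09011·e^(−0.04·8.7))

2.0619 volumes


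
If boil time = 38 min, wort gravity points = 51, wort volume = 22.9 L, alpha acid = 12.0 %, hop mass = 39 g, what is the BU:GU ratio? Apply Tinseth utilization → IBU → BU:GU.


U = 1.65·0.000125^(GP/1000)·(1−e^(−0.04t))/4.15;  IBU = (α/100)·m·U·1000/V;  BU:GU = IBU/GP
U = 1.65·0.000125^(51/1000)·(1−e^(−0.04·38))/4.15 = 0.1964
IBU = (12.0/100)·39·0.1964·1000/22.9 = 40.1421
BU:GU = 40.1421/51

0.7871


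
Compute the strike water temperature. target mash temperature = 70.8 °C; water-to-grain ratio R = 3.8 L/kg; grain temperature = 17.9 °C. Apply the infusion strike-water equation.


T_strike = (0.41/R)·(T_mash − T_grain) + T_mash
T_strike = (0.41/3.8)·(70.8 − 17.9) + 70.8

76.5076 °C


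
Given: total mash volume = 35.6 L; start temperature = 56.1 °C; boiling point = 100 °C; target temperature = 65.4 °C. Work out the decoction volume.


V_dec = V_total·(T_target − T_start)/(T_boil − T_start)
V_dec = 35.6·(65.4 − 56.1)/(100 − 56.1)

7.5417 L


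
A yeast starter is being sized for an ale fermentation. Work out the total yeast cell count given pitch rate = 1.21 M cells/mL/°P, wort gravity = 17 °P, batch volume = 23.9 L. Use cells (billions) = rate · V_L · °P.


cells = 1.21 · 23.9 · 17

491.6230 billion cells


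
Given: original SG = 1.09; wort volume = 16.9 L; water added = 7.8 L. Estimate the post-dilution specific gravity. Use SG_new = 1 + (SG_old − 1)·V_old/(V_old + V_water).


pts = (1.09 − 1)·1000·16.9/(16.9 + 7.8) = 61.5789
SG_new = 1 + 61.5789/1000

1.0616


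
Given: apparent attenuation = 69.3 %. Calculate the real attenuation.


RA = AA · 0.8192
RA = 69.3 · 0.8192

56.7706 %


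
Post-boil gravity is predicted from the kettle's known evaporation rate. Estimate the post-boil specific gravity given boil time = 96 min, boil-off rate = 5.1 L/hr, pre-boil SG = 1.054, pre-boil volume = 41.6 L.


V_post = V_pre − rate·(t/60);  SG_post = 1 + (SG_pre−1)·V_pre/V_post
V_post = 41.6 − 5.1·(96/60) = 33.4400
SG_post = 1 + (1.054 − 1)·41.6/33.4400

1.0672


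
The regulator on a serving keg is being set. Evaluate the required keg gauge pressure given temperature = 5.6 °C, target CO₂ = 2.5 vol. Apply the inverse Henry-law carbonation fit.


psi = vols/(0.01821 + 0.09011·e^(−0.04·T)) − 14.695
psi = 2.5/(0.01821 + 0.09011·e^(−0.04·5.6)) − 14.695

13.0100 psi


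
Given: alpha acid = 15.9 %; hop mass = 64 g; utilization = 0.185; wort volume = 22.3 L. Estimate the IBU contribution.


IBU = (α/100)·mass·U·1000 / V
IBU = (15.9/100)·64·0.185·1000 / 22.3

84.4197 IBU


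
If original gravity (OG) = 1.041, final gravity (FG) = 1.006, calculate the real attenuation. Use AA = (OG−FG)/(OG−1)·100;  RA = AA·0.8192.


AA = (1.041 − 1.006)/(1.041 − 1)·100 = 85.3659
RA = 85.3659·0.8192

69.9317 %


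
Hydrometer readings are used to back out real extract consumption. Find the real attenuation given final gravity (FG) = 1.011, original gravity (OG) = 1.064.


AA = (OG−FG)/(OG−1)·100;  RA = AA·0.8192
AA = (1.064 − 1.011)/(1.064 − 1)·100 = 82.8125
RA = 82.8125·0.8192

67.8400 %


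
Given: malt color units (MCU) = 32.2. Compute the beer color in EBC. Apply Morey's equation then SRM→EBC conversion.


SRM = 1.4922·MCU^0.6859;  EBC = SRM·1.97
SRM = 1.4922·32.2^0.6859 = 16.1460
EBC = 16.1460·1.97

31.8077 EBC


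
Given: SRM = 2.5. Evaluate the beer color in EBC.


EBC = SRM · 1.97
EBC = 2.5 · 1.97

4.9250 EBC


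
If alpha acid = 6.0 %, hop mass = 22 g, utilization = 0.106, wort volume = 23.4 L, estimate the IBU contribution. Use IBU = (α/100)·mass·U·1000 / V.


IBU = (6.0/100)·22·0.106·1000 / 23.4

5.9795 IBU


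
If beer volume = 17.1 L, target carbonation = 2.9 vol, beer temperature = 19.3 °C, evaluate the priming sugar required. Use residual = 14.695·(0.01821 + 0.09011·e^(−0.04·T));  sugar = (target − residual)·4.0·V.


residual = 14.695·(0.01821 + 0.09011·e^(−0.04·19.3)) = 0.8795
sugar = (2.9 − 0.8795)·4.0·17.1

138.2038 g


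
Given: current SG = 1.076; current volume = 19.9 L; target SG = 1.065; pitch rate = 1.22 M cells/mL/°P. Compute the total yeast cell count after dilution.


V_w = V·((SG_c−1)/(SG_t−1)−1);  °P = 259 − 259/SG_t;  cells = rate·(V+V_w)·°P
V_w = 19.9·((1.076−1)/(1.065−1)−1) = 3.3677
V_final = 19.9 + 3.3677 = 23.2677
°P = 259 − 259/1.065 = 15.8075
cells = 1.22·23.2677·15.8075

448.7213 billion cells


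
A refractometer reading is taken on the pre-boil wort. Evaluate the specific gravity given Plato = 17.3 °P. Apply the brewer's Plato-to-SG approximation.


SG = 259/(259 − P)
SG = 259/(259 − 17.3)

1.0716


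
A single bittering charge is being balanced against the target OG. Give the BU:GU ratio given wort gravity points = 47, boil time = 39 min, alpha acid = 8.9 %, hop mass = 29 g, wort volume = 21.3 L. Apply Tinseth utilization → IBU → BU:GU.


U = 1.65·0.000125^(GP/1000)·(1−e^(−0.04t))/4.15;  IBU = (α/100)·m·U·1000/V;  BU:GU = IBU/GP
U = 1.65·0.000125^(47/1000)·(1−e^(−0.04·39))/4.15 = 0.2058
IBU = (8.9/100)·29·0.2058·1000/21.3 = 24.9432
BU:GU = 24.9432/47

0.5307


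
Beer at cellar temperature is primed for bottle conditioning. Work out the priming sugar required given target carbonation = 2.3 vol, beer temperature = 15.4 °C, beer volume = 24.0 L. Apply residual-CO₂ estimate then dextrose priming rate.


residual = 14.695·(0.01821 + 0.09011·e^(−0.04·T));  sugar = (target − residual)·4.0·V
residual = 14.695·(0.01821 + 0.09011·e^(−0.04·15.4)) = 0.9828
sugar = (2.3 − 0.9828)·4.0·24.0

126.4532 g


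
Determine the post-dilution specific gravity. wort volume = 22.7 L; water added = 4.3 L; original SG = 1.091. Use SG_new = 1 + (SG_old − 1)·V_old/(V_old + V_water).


pts = (1.091 − 1)·1000·22.7/(22.7 + 4.3) = 76.5074
SG_new = 1 + 76.5074/1000

1.0765


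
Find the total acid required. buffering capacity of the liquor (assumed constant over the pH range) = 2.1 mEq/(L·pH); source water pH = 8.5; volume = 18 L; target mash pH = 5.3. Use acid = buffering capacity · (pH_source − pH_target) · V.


acid = 2.1 · (8.5 − 5.3) · 18

120.9600 mEq


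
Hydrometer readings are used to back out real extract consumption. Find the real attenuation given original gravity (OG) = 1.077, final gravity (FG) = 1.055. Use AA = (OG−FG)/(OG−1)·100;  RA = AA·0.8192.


AA = (1.077 − 1.055)/(1.077 − 1)·100 = 28.5714
RA = 28.5714·0.8192

23.4057 %


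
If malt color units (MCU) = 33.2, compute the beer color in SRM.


SRM = 1.4922 · MCU^0.6859
SRM = 1.4922 · 33.2^0.6859

16.4883 SRM


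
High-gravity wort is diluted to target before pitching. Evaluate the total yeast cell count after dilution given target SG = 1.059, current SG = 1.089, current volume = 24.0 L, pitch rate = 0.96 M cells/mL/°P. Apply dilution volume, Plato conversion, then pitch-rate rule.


V_w = V·((SG_c−1)/(SG_t−1)−1);  °P = 259 − 259/SG_t;  cells = rate·(V+V_w)·°P
V_w = 24.0·((1.089−1)/(1.059−1)−1) = 12.2034
V_final = 24.0 + 12.2034 = 36.2034
°P = 259 − 259/1.059 = 14.4297
cells = 0.96·36.2034·14.4297

501.5062 billion cells


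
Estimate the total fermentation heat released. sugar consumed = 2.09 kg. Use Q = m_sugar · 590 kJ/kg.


Q = 2.09 · 590

1233.1000 kJ


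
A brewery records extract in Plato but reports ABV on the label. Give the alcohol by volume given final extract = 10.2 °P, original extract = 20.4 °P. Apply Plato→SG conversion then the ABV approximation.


SG = 259/(259 − P);  ABV = (OG − FG)·131.25
OG = 259/(259 − 20.4) = 1.0855
FG = 259/(259 − 10.2) = 1.0410
ABV = (1.0855 − 1.0410)·131.25

5.8409 % ABV


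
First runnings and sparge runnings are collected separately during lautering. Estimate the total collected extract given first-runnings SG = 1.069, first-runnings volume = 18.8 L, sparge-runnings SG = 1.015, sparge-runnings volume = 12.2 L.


total = Σ (SG_i − 1)·1000·V_i
first = (1.069 − 1)·1000·18.8 = 1297.2000
sparge = (1.015 − 1)·1000·12.2 = 183.0000
total = 1297.2000 + 183.0000

1480.2000 gravity·L


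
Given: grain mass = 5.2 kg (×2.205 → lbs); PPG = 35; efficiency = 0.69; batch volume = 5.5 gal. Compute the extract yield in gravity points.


points = lbs × PPG × eff / vol
lbs = 5.2 × 2.205 = 11.4660
points = 11.4660 × 35 × 0.69 / 5.5

50.3462 points


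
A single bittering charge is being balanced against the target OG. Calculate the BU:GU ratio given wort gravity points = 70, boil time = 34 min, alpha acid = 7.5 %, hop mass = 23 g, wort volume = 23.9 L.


U = 1.65·0.000125^(GP/1000)·(1−e^(−0.04t))/4.15;  IBU = (α/100)·m·U·1000/V;  BU:GU = IBU/GP
U = 1.65·0.000125^(70/1000)·(1−e^(−0.04·34))/4.15 = 0.1575
IBU = (7.5/100)·23·0.1575·1000/23.9 = 11.3710
BU:GU = 11.3710/70

0.1624


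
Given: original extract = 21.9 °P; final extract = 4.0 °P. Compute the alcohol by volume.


SG = 259/(259 − P);  ABV = (OG − FG)·131.25
OG = 259/(259 − 21.9) = 1.0924
FG = 259/(259 − 4.0) = 1.0157
ABV = (1.0924 − 1.0157)·131.25

10.0642 % ABV


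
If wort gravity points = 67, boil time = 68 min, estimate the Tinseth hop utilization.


U = 1.65·0.000125^(GP/1000) · (1 − e^(−0.04·t))/4.15
bigness = 1.65·0.000125^(67/1000) = 0.9036
boil_factor = (1 − e^(−0.04·68))/4.15 = 0.2251
U = 0.9036 · 0.2251

0.2034


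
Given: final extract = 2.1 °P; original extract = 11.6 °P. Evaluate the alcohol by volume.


SG = 259/(259 − P);  ABV = (OG − FG)·131.25
OG = 259/(259 − 11.6) = 1.0469
FG = 259/(259 − 2.1) = 1.0082
ABV = (1.0469 − 1.0082)·131.25

5.0811 % ABV


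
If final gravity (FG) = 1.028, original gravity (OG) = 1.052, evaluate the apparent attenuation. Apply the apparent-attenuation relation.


AA = (OG − FG)/(OG − 1) · 100
AA = (1.052 − 1.028)/(1.052 − 1) · 100

46.1538 %


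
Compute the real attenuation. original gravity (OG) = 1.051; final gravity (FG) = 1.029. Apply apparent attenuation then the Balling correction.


AA = (OG−FG)/(OG−1)·100;  RA = AA·0.8192
AA = (1.051 − 1.029)/(1.051 − 1)·100 = 43.1373
RA = 43.1373·0.8192

35.3380 %


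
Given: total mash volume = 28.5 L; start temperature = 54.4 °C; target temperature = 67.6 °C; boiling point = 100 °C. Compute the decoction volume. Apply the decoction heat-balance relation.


V_dec = V_total·(T_target − T_start)/(T_boil − T_start)
V_dec = 28.5·(67.6 − 54.4)/(100 − 54.4)

8.2500 L


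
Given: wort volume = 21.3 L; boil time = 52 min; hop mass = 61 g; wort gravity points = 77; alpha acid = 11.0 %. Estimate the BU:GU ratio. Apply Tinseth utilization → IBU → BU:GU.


U = 1.65·0.000125^(GP/1000)·(1−e^(−0.04t))/4.15;  IBU = (α/100)·m·U·1000/V;  BU:GU = IBU/GP
U = 1.65·0.000125^(77/1000)·(1−e^(−0.04·52))/4.15 = 0.1742
IBU = (11.0/100)·61·0.1742·1000/21.3 = 54.8635
BU:GU = 54.8635/77

0.7125


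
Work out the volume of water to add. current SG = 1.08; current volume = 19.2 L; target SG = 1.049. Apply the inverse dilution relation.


V_water = V·((SG_curr − 1)/(SG_target − 1) − 1)
V_water = 19.2·((1.08 − 1)/(1.049 − 1) − 1)

12.1469 L


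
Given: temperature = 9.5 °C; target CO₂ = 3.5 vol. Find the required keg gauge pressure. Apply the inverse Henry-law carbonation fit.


psi = vols/(0.01821 + 0.09011·e^(−0.04·T)) − 14.695
psi = 3.5/(0.01821 + 0.09011·e^(−0.04·9.5)) − 14.695

29.1467 psi


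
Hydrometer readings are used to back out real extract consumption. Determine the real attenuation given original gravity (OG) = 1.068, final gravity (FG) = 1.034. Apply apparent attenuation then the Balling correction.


AA = (OG−FG)/(OG−1)·100;  RA = AA·0.8192
AA = (1.068 − 1.034)/(1.068 − 1)·100 = 50.0000
RA = 50.0000·0.8192

40.9600 %


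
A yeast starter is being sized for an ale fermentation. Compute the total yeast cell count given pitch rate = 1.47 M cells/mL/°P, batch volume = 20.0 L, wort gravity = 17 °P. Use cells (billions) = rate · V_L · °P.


cells = 1.47 · 20.0 · 17

499.8000 billion cells


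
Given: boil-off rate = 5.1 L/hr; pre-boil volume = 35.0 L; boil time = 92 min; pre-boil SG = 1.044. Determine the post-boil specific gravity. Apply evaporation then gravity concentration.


V_post = V_pre − rate·(t/60);  SG_post = 1 + (SG_pre−1)·V_pre/V_post
V_post = 35.0 − 5.1·(92/60) = 27.1800
SG_post = 1 + (1.044 − 1)·35.0/27.1800

1.0567


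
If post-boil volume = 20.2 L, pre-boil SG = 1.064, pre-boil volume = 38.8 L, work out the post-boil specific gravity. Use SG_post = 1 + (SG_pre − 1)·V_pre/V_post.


pts_pre = (1.064 − 1)·1000 = 64.0000
pts_post = 64.0000·38.8/20.2 = 122.9307
SG_post = 1 + 122.9307/1000

1.1229


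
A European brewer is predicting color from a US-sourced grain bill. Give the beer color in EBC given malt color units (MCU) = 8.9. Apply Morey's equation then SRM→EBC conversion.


SRM = 1.4922·MCU^0.6859;  EBC = SRM·1.97
SRM = 1.4922·8.9^0.6859 = 6.6836
EBC = 6.6836·1.97

13.1668 EBC


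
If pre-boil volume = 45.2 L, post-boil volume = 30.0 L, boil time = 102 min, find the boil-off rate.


rate = (V_pre − V_post) / (t_min/60)
rate = (45.2 − 30.0) / (102/60)

8.9412 L/hr


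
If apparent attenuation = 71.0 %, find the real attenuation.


RA = AA · 0.8192
RA = 71.0 · 0.8192

58.1632 %


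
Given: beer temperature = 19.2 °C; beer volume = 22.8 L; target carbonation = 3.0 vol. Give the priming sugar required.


residual = 14.695·(0.01821 + 0.09011·e^(−0.04·T));  sugar = (target − residual)·4.0·V
residual = 14.695·(0.01821 + 0.09011·e^(−0.04·19.2)) = 0.8819
sugar = (3.0 − 0.8819)·4.0·22.8

193.1680 g


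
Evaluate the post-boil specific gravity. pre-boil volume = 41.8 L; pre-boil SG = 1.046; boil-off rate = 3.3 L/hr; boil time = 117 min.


V_post = V_pre − rate·(t/60);  SG_post = 1 + (SG_pre−1)·V_pre/V_post
V_post = 41.8 − 3.3·(117/60) = 35.3650
SG_post = 1 + (1.046 − 1)·41.8/35.3650

1.0544


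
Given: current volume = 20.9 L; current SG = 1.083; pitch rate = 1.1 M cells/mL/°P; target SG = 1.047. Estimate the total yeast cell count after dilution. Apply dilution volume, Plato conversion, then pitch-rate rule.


V_w = V·((SG_c−1)/(SG_t−1)−1);  °P = 259 − 259/SG_t;  cells = rate·(V+V_w)·°P
V_w = 20.9·((1.083−1)/(1.047−1)−1) = 16.0085
V_final = 20.9 + 16.0085 = 36.9085
°P = 259 − 259/1.047 = 11.6266
cells = 1.1·36.9085·11.6266

472.0306 billion cells


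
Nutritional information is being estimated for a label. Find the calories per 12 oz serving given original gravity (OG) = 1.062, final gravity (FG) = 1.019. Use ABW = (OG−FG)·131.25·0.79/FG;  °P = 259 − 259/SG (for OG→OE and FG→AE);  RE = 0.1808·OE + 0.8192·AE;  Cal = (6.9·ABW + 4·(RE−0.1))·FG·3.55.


ABW = (1.062 − 1.019)·131.25·0.79/1.019 = 4.3754
OE = 259 − 259/1.062 = 15.1205 °P
AE = 259 − 259/1.019 = 4.8292 °P
RE = 0.1808·15.1205 + 0.8192·4.8292 = 6.6899 °P
Cal = (6.9·4.3754 + 4·(6.6899−0.1))·1.019·3.55

204.5671 kcal


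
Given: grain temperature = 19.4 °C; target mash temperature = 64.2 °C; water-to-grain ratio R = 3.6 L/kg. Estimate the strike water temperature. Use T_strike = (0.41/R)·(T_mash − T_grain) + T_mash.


T_strike = (0.41/3.6)·(64.2 − 19.4) + 64.2

69.3022 °C


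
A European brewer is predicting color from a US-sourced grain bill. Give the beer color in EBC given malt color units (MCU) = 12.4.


SRM = 1.4922·MCU^0.6859;  EBC = SRM·1.97
SRM = 1.4922·12.4^0.6859 = 8.3908
EBC = 8.3908·1.97

16.5299 EBC


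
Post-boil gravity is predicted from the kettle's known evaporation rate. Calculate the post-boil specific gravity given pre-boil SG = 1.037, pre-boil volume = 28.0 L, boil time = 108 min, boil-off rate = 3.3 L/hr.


V_post = V_pre − rate·(t/60);  SG_post = 1 + (SG_pre−1)·V_pre/V_post
V_post = 28.0 − 3.3·(108/60) = 22.0600
SG_post = 1 + (1.037 − 1)·28.0/22.0600

1.0470


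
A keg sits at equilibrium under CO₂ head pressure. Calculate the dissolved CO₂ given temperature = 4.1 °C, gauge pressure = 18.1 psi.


vols = (P + 14.695)·(0.01821 + 0.09011·e^(−0.04·T))
vols = (18.1 + 14.695)·(0.01821 + 0.09011·e^(−0.04·4.1))

3.1054 volumes


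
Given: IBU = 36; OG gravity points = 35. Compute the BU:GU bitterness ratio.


BU:GU = IBU / OG_points
BU:GU = 36 / 35

1.0286


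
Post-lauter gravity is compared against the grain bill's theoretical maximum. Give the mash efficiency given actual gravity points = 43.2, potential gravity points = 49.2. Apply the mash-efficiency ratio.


efficiency = actual / potential × 100
efficiency = 43.2 / 49.2 × 100

87.8049 %


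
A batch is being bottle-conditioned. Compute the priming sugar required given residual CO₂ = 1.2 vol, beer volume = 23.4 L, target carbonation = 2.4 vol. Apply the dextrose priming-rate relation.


sugar = (target − residual)·4.0·V
sugar = (2.4 − 1.2)·4.0·23.4

112.3200 g


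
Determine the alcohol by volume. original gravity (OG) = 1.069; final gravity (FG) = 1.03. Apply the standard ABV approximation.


ABV = (OG − FG) · 131.25
ABV = (1.069 − 1.03) · 131.25

5.1187 % ABV


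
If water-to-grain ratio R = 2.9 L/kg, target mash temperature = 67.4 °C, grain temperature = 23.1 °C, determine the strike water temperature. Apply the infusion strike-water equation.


T_strike = (0.41/R)·(T_mash − T_grain) + T_mash
T_strike = (0.41/2.9)·(67.4 − 23.1) + 67.4

73.6631 °C


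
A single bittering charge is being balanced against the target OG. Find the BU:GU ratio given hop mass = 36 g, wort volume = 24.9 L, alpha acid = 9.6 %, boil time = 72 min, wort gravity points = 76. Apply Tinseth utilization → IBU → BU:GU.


U = 1.65·0.000125^(GP/1000)·(1−e^(−0.04t))/4.15;  IBU = (α/100)·m·U·1000/V;  BU:GU = IBU/GP
U = 1.65·0.000125^(76/1000)·(1−e^(−0.04·72))/4.15 = 0.1895
IBU = (9.6/100)·36·0.1895·1000/24.9 = 26.3079
BU:GU = 26.3079/76

0.3462


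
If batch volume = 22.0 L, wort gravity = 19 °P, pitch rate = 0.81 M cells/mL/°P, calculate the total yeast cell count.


cells (billions) = rate · V_L · °P
cells = 0.81 · 22.0 · 19

338.5800 billion cells


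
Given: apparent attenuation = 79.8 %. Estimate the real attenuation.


RA = AA · 0.8192
RA = 79.8 · 0.8192

65.3722 %


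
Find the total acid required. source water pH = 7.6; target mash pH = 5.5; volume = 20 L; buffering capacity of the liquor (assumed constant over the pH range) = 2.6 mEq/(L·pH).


acid = buffering capacity · (pH_source − pH_target) · V
acid = 2.6 · (7.6 − 5.5) · 20

109.2000 mEq


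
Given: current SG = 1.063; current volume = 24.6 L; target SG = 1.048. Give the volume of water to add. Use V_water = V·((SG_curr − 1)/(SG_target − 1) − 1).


V_water = 24.6·((1.063 − 1)/(1.048 − 1) − 1)

7.6875 L


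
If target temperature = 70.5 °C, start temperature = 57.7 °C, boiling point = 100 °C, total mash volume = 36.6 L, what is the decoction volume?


V_dec = V_total·(T_target − T_start)/(T_boil − T_start)
V_dec = 36.6·(70.5 − 57.7)/(100 − 57.7)

11.0752 L


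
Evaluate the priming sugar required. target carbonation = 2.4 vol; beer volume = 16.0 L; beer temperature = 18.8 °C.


residual = 14.695·(0.01821 + 0.09011·e^(−0.04·T));  sugar = (target − residual)·4.0·V
residual = 14.695·(0.01821 + 0.09011·e^(−0.04·18.8)) = 0.8918
sugar = (2.4 − 0.8918)·4.0·16.0

96.5224 g


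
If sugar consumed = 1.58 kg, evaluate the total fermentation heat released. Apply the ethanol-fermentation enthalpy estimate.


Q = m_sugar · 590 kJ/kg
Q = 1.58 · 590

932.2000 kJ


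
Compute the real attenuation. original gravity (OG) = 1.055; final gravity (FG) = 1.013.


AA = (OG−FG)/(OG−1)·100;  RA = AA·0.8192
AA = (1.055 − 1.013)/(1.055 − 1)·100 = 76.3636
RA = 76.3636·0.8192

62.5571 %


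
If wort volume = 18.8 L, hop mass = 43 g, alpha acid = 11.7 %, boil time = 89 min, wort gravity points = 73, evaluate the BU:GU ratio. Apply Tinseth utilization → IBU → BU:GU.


U = 1.65·0.000125^(GP/1000)·(1−e^(−0.04t))/4.15;  IBU = (α/100)·m·U·1000/V;  BU:GU = IBU/GP
U = 1.65·0.000125^(73/1000)·(1−e^(−0.04·89))/4.15 = 0.2004
IBU = (11.7/100)·43·0.2004·1000/18.8 = 53.6385
BU:GU = 53.6385/73

0.7348


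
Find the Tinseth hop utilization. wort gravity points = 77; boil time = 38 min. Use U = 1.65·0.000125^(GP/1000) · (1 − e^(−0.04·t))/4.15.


bigness = 1.65·0.000125^(77/1000) = 0.8259
boil_factor = (1 − e^(−0.04·38))/4.15 = 0.1883
U = 0.8259 · 0.1883

0.1555


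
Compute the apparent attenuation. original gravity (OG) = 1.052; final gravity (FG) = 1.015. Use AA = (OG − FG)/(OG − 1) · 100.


AA = (1.052 − 1.015)/(1.052 − 1) · 100

71.1538 %


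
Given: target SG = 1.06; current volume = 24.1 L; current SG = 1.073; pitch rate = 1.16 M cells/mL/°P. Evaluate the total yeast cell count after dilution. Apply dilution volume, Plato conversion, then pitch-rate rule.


V_w = V·((SG_c−1)/(SG_t−1)−1);  °P = 259 − 259/SG_t;  cells = rate·(V+V_w)·°P
V_w = 24.1·((1.073−1)/(1.06−1)−1) = 5.2217
V_final = 24.1 + 5.2217 = 29.3217
°P = 259 − 259/1.06 = 14.6604
cells = 1.16·29.3217·14.6604

498.6454 billion cells


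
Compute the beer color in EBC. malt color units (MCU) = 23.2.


SRM = 1.4922·MCU^0.6859;  EBC = SRM·1.97
SRM = 1.4922·23.2^0.6859 = 12.8948
EBC = 12.8948·1.97

25.4028 EBC


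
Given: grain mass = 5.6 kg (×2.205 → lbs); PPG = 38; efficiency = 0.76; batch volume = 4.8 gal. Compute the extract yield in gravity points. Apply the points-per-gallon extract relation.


points = lbs × PPG × eff / vol
lbs = 5.6 × 2.205 = 12.3480
points = 12.3480 × 38 × 0.76 / 4.8

74.2938 points


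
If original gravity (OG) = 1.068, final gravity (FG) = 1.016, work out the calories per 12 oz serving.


ABW = (OG−FG)·131.25·0.79/FG;  °P = 259 − 259/SG (for OG→OE and FG→AE);  RE = 0.1808·OE + 0.8192·AE;  Cal = (6.9·ABW + 4·(RE−0.1))·FG·3.55
ABW = (1.068 − 1.016)·131.25·0.79/1.016 = 5.3068
OE = 259 − 259/1.068 = 16.4906 °P
AE = 259 − 259/1.016 = 4.0787 °P
RE = 0.1808·16.4906 + 0.8192·4.0787 = 6.3228 °P
Cal = (6.9·5.3068 + 4·(6.3228−0.1))·1.016·3.55

221.8487 kcal


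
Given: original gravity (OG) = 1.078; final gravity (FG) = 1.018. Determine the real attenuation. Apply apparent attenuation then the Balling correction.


AA = (OG−FG)/(OG−1)·100;  RA = AA·0.8192
AA = (1.078 − 1.018)/(1.078 − 1)·100 = 76.9231
RA = 76.9231·0.8192

63.0154 %


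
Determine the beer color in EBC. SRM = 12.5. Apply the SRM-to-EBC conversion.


EBC = SRM · 1.97
EBC = 12.5 · 1.97

24.6250 EBC


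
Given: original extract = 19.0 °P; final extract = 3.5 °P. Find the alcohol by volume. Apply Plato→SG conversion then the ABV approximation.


SG = 259/(259 − P);  ABV = (OG − FG)·131.25
OG = 259/(259 − 19.0) = 1.0792
FG = 259/(259 − 3.5) = 1.0137
ABV = (1.0792 − 1.0137)·131.25

8.5927 % ABV


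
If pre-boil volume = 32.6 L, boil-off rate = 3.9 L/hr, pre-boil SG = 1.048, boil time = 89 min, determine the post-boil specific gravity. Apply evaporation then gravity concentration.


V_post = V_pre − rate·(t/60);  SG_post = 1 + (SG_pre−1)·V_pre/V_post
V_post = 32.6 − 3.9·(89/60) = 26.8150
SG_post = 1 + (1.048 − 1)·32.6/26.8150

1.0584


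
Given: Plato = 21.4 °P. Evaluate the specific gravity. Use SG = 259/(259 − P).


SG = 259/(259 − 21.4)

1.0901


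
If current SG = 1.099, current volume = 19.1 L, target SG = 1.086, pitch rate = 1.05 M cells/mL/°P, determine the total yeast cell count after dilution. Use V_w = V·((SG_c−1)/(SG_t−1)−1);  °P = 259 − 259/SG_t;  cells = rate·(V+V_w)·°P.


V_w = 19.1·((1.099−1)/(1.086−1)−1) = 2.8872
V_final = 19.1 + 2.8872 = 21.9872
°P = 259 − 259/1.086 = 20.5101
cells = 1.05·21.9872·20.5101

473.5085 billion cells


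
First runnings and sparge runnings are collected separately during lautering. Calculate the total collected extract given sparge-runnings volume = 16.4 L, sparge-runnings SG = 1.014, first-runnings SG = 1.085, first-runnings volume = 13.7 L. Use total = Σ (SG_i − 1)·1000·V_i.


first = (1.085 − 1)·1000·13.7 = 1164.5000
sparge = (1.014 − 1)·1000·16.4 = 229.6000
total = 1164.5000 + 229.6000

1394.1000 gravity·L


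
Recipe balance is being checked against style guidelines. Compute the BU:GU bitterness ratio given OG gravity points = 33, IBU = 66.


BU:GU = IBU / OG_points
BU:GU = 66 / 33

2.0000


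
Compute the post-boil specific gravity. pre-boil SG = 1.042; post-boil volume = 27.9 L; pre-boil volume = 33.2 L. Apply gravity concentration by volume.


SG_post = 1 + (SG_pre − 1)·V_pre/V_post
pts_pre = (1.042 − 1)·1000 = 42.0000
pts_post = 42.0000·33.2/27.9 = 49.9785
SG_post = 1 + 49.9785/1000

1.0500


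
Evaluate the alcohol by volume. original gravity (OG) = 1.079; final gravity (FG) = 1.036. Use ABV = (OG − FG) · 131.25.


ABV = (1.079 − 1.036) · 131.25

5.6437 % ABV


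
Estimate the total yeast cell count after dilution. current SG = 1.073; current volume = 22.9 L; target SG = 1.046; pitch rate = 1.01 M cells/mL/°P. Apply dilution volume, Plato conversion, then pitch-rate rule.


V_w = V·((SG_c−1)/(SG_t−1)−1);  °P = 259 − 259/SG_t;  cells = rate·(V+V_w)·°P
V_w = 22.9·((1.073−1)/(1.046−1)−1) = 13.4413
V_final = 22.9 + 13.4413 = 36.3413
°P = 259 − 259/1.046 = 11.3901
cells = 1.01·36.3413·11.3901

418.0688 billion cells


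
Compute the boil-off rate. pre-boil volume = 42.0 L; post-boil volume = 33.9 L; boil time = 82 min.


rate = (V_pre − V_post) / (t_min/60)
rate = (42.0 − 33.9) / (82/60)

5.9268 L/hr


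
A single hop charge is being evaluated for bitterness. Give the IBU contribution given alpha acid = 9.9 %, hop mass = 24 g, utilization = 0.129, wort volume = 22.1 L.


IBU = (α/100)·mass·U·1000 / V
IBU = (9.9/100)·24·0.129·1000 / 22.1

13.8690 IBU


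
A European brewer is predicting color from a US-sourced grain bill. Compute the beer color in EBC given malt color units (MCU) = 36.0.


SRM = 1.4922·MCU^0.6859;  EBC = SRM·1.97
SRM = 1.4922·36.0^0.6859 = 17.4299
EBC = 17.4299·1.97

34.3369 EBC


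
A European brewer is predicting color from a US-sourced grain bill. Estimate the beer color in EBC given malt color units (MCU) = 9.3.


SRM = 1.4922·MCU^0.6859;  EBC = SRM·1.97
SRM = 1.4922·9.3^0.6859 = 6.8883
EBC = 6.8883·1.97

13.5699 EBC


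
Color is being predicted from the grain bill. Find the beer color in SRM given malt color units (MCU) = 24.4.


SRM = 1.4922 · MCU^0.6859
SRM = 1.4922 · 24.4^0.6859

13.3487 SRM


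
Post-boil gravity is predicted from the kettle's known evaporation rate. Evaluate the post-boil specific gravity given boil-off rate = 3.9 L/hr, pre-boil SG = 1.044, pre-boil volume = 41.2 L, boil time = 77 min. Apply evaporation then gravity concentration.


V_post = V_pre − rate·(t/60);  SG_post = 1 + (SG_pre−1)·V_pre/V_post
V_post = 41.2 − 3.9·(77/60) = 36.1950
SG_post = 1 + (1.044 − 1)·41.2/36.1950

1.0501


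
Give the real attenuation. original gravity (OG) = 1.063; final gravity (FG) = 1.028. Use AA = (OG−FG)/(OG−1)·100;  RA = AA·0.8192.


AA = (1.063 − 1.028)/(1.063 − 1)·100 = 55.5556
RA = 55.5556·0.8192

45.5111 %


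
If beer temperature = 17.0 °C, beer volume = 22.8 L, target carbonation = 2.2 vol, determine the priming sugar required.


residual = 14.695·(0.01821 + 0.09011·e^(−0.04·T));  sugar = (target − residual)·4.0·V
residual = 14.695·(0.01821 + 0.09011·e^(−0.04·17.0)) = 0.9384
sugar = (2.2 − 0.9384)·4.0·22.8

115.0542 g


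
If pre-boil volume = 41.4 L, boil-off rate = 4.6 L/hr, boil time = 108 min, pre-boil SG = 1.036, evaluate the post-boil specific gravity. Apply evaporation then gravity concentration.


V_post = V_pre − rate·(t/60);  SG_post = 1 + (SG_pre−1)·V_pre/V_post
V_post = 41.4 − 4.6·(108/60) = 33.1200
SG_post = 1 + (1.036 − 1)·41.4/33.1200

1.0450


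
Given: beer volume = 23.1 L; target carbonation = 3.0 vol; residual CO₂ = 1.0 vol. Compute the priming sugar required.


sugar = (target − residual)·4.0·V
sugar = (3.0 − 1.0)·4.0·23.1

184.8000 g


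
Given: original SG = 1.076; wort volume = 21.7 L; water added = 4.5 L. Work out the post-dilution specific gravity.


SG_new = 1 + (SG_old − 1)·V_old/(V_old + V_water)
pts = (1.076 − 1)·1000·21.7/(21.7 + 4.5) = 62.9466
SG_new = 1 + 62.9466/1000

1.0629


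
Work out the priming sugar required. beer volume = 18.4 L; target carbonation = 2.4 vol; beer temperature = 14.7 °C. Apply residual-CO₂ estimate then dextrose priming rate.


residual = 14.695·(0.01821 + 0.09011·e^(−0.04·T));  sugar = (target − residual)·4.0·V
residual = 14.695·(0.01821 + 0.09011·e^(−0.04·14.7)) = 1.0031
sugar = (2.4 − 1.0031)·4.0·18.4

102.8128 g


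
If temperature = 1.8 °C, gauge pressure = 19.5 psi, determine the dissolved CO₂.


vols = (P + 14.695)·(0.01821 + 0.09011·e^(−0.04·T))
vols = (19.5 + 14.695)·(0.01821 + 0.09011·e^(−0.04·1.8))

3.4899 volumes


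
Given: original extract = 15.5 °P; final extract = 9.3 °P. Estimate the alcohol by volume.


SG = 259/(259 − P);  ABV = (OG − FG)·131.25
OG = 259/(259 − 15.5) = 1.0637
FG = 259/(259 − 9.3) = 1.0372
ABV = (1.0637 − 1.0372)·131.25

3.4664 % ABV


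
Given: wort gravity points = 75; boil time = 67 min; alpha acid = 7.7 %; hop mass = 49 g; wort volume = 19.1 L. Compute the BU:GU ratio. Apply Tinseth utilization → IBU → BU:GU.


U = 1.65·0.000125^(GP/1000)·(1−e^(−0.04t))/4.15;  IBU = (α/100)·m·U·1000/V;  BU:GU = IBU/GP
U = 1.65·0.000125^(75/1000)·(1−e^(−0.04·67))/4.15 = 0.1887
IBU = (7.7/100)·49·0.1887·1000/19.1 = 37.2830
BU:GU = 37.2830/75

0.4971


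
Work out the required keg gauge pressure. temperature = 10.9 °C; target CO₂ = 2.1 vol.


psi = vols/(0.01821 + 0.09011·e^(−0.04·T)) − 14.695
psi = 2.1/(0.01821 + 0.09011·e^(−0.04·10.9)) − 14.695

12.7643 psi


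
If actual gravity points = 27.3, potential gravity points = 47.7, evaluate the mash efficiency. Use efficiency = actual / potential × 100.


efficiency = 27.3 / 47.7 × 100

57.2327 %


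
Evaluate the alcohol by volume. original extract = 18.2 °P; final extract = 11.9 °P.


SG = 259/(259 − P);  ABV = (OG − FG)·131.25
OG = 259/(259 − 18.2) = 1.0756
FG = 259/(259 − 11.9) = 1.0482
ABV = (1.0756 − 1.0482)·131.25

3.5992 % ABV


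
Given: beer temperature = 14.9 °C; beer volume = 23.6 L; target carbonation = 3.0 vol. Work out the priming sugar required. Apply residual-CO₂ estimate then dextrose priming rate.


residual = 14.695·(0.01821 + 0.09011·e^(−0.04·T));  sugar = (target − residual)·4.0·V
residual = 14.695·(0.01821 + 0.09011·e^(−0.04·14.9)) = 0.9972
sugar = (3.0 − 0.9972)·4.0·23.6

189.0618 g


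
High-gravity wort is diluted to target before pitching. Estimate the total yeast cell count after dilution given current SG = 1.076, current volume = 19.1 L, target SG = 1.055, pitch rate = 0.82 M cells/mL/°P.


V_w = V·((SG_c−1)/(SG_t−1)−1);  °P = 259 − 259/SG_t;  cells = rate·(V+V_w)·°P
V_w = 19.1·((1.076−1)/(1.055−1)−1) = 7.2927
V_final = 19.1 + 7.2927 = 26.3927
°P = 259 − 259/1.055 = 13.5024
cells = 0.82·26.3927·13.5024

292.2188 billion cells


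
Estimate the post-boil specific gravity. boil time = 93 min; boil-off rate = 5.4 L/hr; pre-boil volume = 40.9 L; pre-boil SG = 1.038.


V_post = V_pre − rate·(t/60);  SG_post = 1 + (SG_pre−1)·V_pre/V_post
V_post = 40.9 − 5.4·(93/60) = 32.5300
SG_post = 1 + (1.038 − 1)·40.9/32.5300

1.0478
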